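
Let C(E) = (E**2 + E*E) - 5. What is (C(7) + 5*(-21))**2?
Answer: 144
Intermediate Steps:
C(E) = -5 + 2*E**2 (C(E) = (E**2 + E**2) - 5 = 2*E**2 - 5 = -5 + 2*E**2)
(C(7) + 5*(-21))**2 = ((-5 + 2*7**2) + 5*(-21))**2 = ((-5 + 2*49) - 105)**2 = ((-5 + 98) - 105)**2 = (93 - 105)**2 = (-12)**2 = 144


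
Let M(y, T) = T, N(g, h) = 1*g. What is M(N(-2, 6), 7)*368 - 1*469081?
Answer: -466505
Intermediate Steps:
N(g, h) = g
M(N(-2, 6), 7)*368 - 1*469081 = 7*368 - 1*469081 = 2576 - 469081 = -466505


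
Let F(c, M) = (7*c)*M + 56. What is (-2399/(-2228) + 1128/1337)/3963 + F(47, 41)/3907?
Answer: 159922796703889/46122631454676 ≈ 3.4673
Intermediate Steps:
F(c, M) = 56 + 7*M*c (F(c, M) = 7*M*c + 56 = 56 + 7*M*c)
(-2399/(-2228) + 1128/1337)/3963 + F(47, 41)/3907 = (-2399/(-2228) + 1128/1337)/3963 + (56 + 7*41*47)/3907 = (-2399*(-1/2228) + 1128*(1/1337))*(1/3963) + (56 + 13489)*(1/3907) = (2399/2228 + 1128/1337)*(1/3963) + 13545*(1/3907) = (5720647/2978836)*(1/3963) + 13545/3907 = 5720647/11805127068 + 13545/3907 = 159922796703889/46122631454676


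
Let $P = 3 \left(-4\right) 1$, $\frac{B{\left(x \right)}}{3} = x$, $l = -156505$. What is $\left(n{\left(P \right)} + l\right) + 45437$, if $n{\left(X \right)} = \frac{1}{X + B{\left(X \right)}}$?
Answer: $- \frac{5331265}{48} \approx -1.1107 \cdot 10^{5}$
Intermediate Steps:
$B{\left(x \right)} = 3 x$
$P = -12$ ($P = \left(-12\right) 1 = -12$)
$n{\left(X \right)} = \frac{1}{4 X}$ ($n{\left(X \right)} = \frac{1}{X + 3 X} = \frac{1}{4 X}$)
$\left(n{\left(P \right)} + l\right) + 45437 = \left(\frac{1}{4 \left(-12\right)} - 156505\right) + 45437 = \left(\frac{1}{4} \left(- \frac{1}{12}\right) - 156505\right) + 45437 = \left(- \frac{1}{48} - 156505\right) + 45437 = - \frac{7512241}{48} + 45437 = - \frac{5331265}{48}$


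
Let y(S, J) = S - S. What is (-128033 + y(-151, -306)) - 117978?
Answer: -246011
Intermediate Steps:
y(S, J) = 0
(-128033 + y(-151, -306)) - 117978 = (-128033 + 0) - 117978 = -128033 - 117978 = -246011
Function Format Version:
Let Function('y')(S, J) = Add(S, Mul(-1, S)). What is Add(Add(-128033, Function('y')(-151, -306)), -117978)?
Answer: -246011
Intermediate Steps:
Function('y')(S, J) = 0
Add(Add(-128033, Function('y')(-151, -306)), -117978) = Add(Add(-128033, 0), -117978) = Add(-128033, -117978) = -246011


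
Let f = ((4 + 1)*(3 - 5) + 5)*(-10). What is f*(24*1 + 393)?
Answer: 20850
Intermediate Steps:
f = 50 (f = (5*(-2) + 5)*(-10) = (-10 + 5)*(-10) = -5*(-10) = 50)
f*(24*1 + 393) = 50*(24*1 + 393) = 50*(24 + 393) = 50*417 = 20850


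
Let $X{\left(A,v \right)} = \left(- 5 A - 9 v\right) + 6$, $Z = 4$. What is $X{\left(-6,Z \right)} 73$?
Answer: $0$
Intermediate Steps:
$X{\left(A,v \right)} = 6 - 9 v - 5 A$ ($X{\left(A,v \right)} = \left(- 9 v - 5 A\right) + 6 = 6 - 9 v - 5 A$)
$X{\left(-6,Z \right)} 73 = \left(6 - 36 - -30\right) 73 = \left(6 - 36 + 30\right) 73 = 0 \cdot 73 = 0$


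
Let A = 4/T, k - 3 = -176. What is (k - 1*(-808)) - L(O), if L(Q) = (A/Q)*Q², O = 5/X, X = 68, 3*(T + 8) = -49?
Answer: 788050/1241 ≈ 635.01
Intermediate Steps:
k = -173 (k = 3 - 176 = -173)
T = -73/3 (T = -8 + (⅓)*(-49) = -8 - 49/3 = -73/3 ≈ -24.333)
A = -12/73 (A = 4/(-73/3) = 4*(-3/73) = -12/73 ≈ -0.16438)
O = 5/68 ≈ 0.073529
L(Q) = -12*Q/73 (L(Q) = (-12/(73*Q))*Q² = -12*Q/73)
(k - 1*(-808)) - L(O) = (-173 - 1*(-808)) - (-12)*5/(73*68) = (-173 + 808) - 1*(-15/1241) = 635 + 15/1241 = 788050/1241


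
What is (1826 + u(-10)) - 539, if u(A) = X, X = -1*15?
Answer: 1272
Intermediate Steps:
X = -15
u(A) = -15
(1826 + u(-10)) - 539 = (1826 - 15) - 539 = 1811 - 539 = 1272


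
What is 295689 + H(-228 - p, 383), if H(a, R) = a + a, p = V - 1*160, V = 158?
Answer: 295237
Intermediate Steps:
p = -2 (p = 158 - 1*160 = 158 - 160 = -2)
H(a, R) = 2*a
295689 + H(-228 - p, 383) = 295689 + 2*(-228 - 1*(-2)) = 295689 + 2*(-228 + 2) = 295689 + 2*(-226) = 295689 - 452 = 295237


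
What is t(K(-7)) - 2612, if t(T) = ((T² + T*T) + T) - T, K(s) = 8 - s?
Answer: -2162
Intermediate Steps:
t(T) = 2*T² (t(T) = ((T² + T²) + T) - T = (2*T² + T) - T = (T + 2*T²) - T = 2*T²)
t(K(-7)) - 2612 = 2*(8 - 1*(-7))² - 2612 = 2*(8 + 7)² - 2612 = 2*15² - 2612 = 2*225 - 2612 = 450 - 2612 = -2162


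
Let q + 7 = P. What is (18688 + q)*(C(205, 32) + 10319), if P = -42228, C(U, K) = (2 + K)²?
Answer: -270201825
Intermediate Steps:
q = -42235 (q = -7 - 42228 = -42235)
(18688 + q)*(C(205, 32) + 10319) = (18688 - 42235)*((2 + 32)² + 10319) = -23547*(34² + 10319) = -23547*(1156 + 10319) = -23547*11475 = -270201825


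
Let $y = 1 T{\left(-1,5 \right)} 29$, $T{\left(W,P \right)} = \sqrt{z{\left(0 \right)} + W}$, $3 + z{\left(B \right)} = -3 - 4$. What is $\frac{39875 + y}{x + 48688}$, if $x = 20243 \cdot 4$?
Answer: $\frac{7975}{25932} + \frac{29 i \sqrt{11}}{129660} \approx 0.30754 + 0.0007418 i$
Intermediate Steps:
$z{\left(B \right)} = -10$ ($z{\left(B \right)} = -3 - 7 = -10$)
$T{\left(W,P \right)} = \sqrt{-10 + W}$
$y = 29 i \sqrt{11}$ ($y = 1 \sqrt{-10 - 1} \cdot 29 = 1 \sqrt{-11} \cdot 29 = 1 i \sqrt{11} \cdot 29 = i \sqrt{11} \cdot 29 = 29 i \sqrt{11} \approx 96.182 i$)
$x = 80972$
$\frac{39875 + y}{x + 48688} = \frac{39875 + 29 i \sqrt{11}}{80972 + 48688} = \frac{39875 + 29 i \sqrt{11}}{129660} = \left(39875 + 29 i \sqrt{11}\right) \frac{1}{129660} = \frac{7975}{25932} + \frac{29 i \sqrt{11}}{129660}$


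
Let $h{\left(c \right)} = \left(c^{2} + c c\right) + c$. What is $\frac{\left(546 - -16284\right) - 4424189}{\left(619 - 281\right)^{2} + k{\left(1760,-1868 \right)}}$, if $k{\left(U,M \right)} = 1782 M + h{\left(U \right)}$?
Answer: $- \frac{4407359}{2982428} \approx -1.4778$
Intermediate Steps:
$h{\left(c \right)} = c + 2 c^{2}$ ($h{\left(c \right)} = \left(c^{2} + c^{2}\right) + c = 2 c^{2} + c = c + 2 c^{2}$)
$k{\left(U,M \right)} = 1782 M + U \left(1 + 2 U\right)$
$\frac{\left(546 - -16284\right) - 4424189}{\left(619 - 281\right)^{2} + k{\left(1760,-1868 \right)}} = \frac{\left(546 - -16284\right) - 4424189}{\left(619 - 281\right)^{2} + \left(1782 \left(-1868\right) + 1760 \left(1 + 2 \cdot 1760\right)\right)} = \frac{\left(546 + 16284\right) - 4424189}{338^{2} - \left(3328776 - 1760 \left(1 + 3520\right)\right)} = \frac{16830 - 4424189}{114244 + \left(-3328776 + 1760 \cdot 3521\right)} = - \frac{4407359}{114244 + \left(-3328776 + 6196960\right)} = - \frac{4407359}{114244 + 2868184} = - \frac{4407359}{2982428}$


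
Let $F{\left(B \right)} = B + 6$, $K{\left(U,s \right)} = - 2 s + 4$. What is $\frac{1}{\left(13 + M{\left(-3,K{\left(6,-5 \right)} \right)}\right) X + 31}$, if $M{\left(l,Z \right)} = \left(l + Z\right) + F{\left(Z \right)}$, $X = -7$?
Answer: $- \frac{1}{277} \approx -0.0036101$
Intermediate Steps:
$K{\left(U,s \right)} = 4 - 2 s$
$F{\left(B \right)} = 6 + B$
$M{\left(l,Z \right)} = 6 + l + 2 Z$ ($M{\left(l,Z \right)} = \left(l + Z\right) + \left(6 + Z\right) = \left(Z + l\right) + \left(6 + Z\right) = 6 + l + 2 Z$)
$\frac{1}{\left(13 + M{\left(-3,K{\left(6,-5 \right)} \right)}\right) X + 31} = \frac{1}{\left(13 + \left(6 - 3 + 2 \left(4 - -10\right)\right)\right) \left(-7\right) + 31} = \frac{1}{\left(13 + \left(6 - 3 + 2 \left(4 + 10\right)\right)\right) \left(-7\right) + 31} = \frac{1}{\left(13 + \left(6 - 3 + 2 \cdot 14\right)\right) \left(-7\right) + 31} = \frac{1}{\left(13 + \left(6 - 3 + 28\right)\right) \left(-7\right) + 31} = \frac{1}{\left(13 + 31\right) \left(-7\right) + 31} = \frac{1}{44 \left(-7\right) + 31} = \frac{1}{-308 + 31} = \frac{1}{-277} = - \frac{1}{277}$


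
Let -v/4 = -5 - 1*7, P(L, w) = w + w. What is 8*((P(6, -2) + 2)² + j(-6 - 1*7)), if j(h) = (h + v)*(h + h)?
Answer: -7248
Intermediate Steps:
P(L, w) = 2*w
v = 48 (v = -4*(-5 - 1*7) = -4*(-5 - 7) = -4*(-12) = 48)
j(h) = 2*h*(48 + h) (j(h) = (h + 48)*(h + h) = (48 + h)*(2*h) = 2*h*(48 + h))
8*((P(6, -2) + 2)² + j(-6 - 1*7)) = 8*((2*(-2) + 2)² + 2*(-6 - 1*7)*(48 + (-6 - 1*7))) = 8*((-4 + 2)² + 2*(-6 - 7)*(48 + (-6 - 7))) = 8*((-2)² + 2*(-13)*(48 - 13)) = 8*(4 + 2*(-13)*35) = 8*(4 - 910) = 8*(-906) = -7248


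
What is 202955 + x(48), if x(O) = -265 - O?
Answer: 202642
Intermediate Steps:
202955 + x(48) = 202955 + (-265 - 1*48) = 202955 + (-265 - 48) = 202955 - 313 = 202642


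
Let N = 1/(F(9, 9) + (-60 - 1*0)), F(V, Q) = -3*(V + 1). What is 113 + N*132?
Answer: 1673/15 ≈ 111.53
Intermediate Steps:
F(V, Q) = -3 - 3*V (F(V, Q) = -3*(1 + V) = -3 - 3*V)
N = -1/90 (N = 1/((-3 - 3*9) + (-60 - 1*0)) = 1/((-3 - 27) + (-60 + 0)) = 1/(-30 - 60) = 1/(-90) = -1/90 ≈ -0.011111)
113 + N*132 = 113 - 1/90*132 = 113 - 22/15 = 1673/15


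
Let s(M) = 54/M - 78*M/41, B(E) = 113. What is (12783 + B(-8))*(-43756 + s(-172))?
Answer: -987388604176/1763 ≈ -5.6006e+8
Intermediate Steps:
s(M) = 54/M - 78*M/41
(12783 + B(-8))*(-43756 + s(-172)) = (12783 + 113)*(-43756 + (54/(-172) - 78/41*(-172))) = 12896*(-43756 + (54*(-1/172) + 13416/41)) = 12896*(-43756 + (-27/86 + 13416/41)) = 12896*(-43756 + 1152669/3526) = 12896*(-153130987/3526) = -987388604176/1763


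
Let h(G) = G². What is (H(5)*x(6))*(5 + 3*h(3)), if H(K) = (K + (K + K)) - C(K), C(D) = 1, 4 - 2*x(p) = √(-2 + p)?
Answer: 448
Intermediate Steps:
x(p) = 2 - √(-2 + p)/2
H(K) = -1 + 3*K (H(K) = (K + (K + K)) - 1*1 = (K + 2*K) - 1 = 3*K - 1 = -1 + 3*K)
(H(5)*x(6))*(5 + 3*h(3)) = ((-1 + 3*5)*(2 - √(-2 + 6)/2))*(5 + 3*3²) = ((-1 + 15)*(2 - √4/2))*(5 + 3*9) = (14*(2 - ½*2))*(5 + 27) = (14*(2 - 1))*32 = (14*1)*32 = 14*32 = 448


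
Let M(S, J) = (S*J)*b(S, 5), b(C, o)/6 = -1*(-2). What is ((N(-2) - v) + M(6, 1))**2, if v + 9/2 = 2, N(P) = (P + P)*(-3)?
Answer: 29929/4 ≈ 7482.3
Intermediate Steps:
N(P) = -6*P (N(P) = (2*P)*(-3) = -6*P)
v = -5/2 (v = -9/2 + 2 = -5/2 ≈ -2.5000)
b(C, o) = 12 (b(C, o) = 6*(-1*(-2)) = 6*2 = 12)
M(S, J) = 12*J*S (M(S, J) = (S*J)*12 = (J*S)*12 = 12*J*S)
((N(-2) - v) + M(6, 1))**2 = ((-6*(-2) - 1*(-5/2)) + 12*1*6)**2 = ((12 + 5/2) + 72)**2 = (29/2 + 72)**2 = (173/2)**2 = 29929/4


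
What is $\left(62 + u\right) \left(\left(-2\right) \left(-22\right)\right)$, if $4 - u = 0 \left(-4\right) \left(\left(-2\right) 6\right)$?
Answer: $2904$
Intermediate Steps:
$u = 4$ ($u = 4 - 0 \left(-4\right) \left(\left(-2\right) 6\right) = 4 - 0 \left(-12\right) = 4 - 0 = 4 + 0 = 4$)
$\left(62 + u\right) \left(\left(-2\right) \left(-22\right)\right) = \left(62 + 4\right) \left(\left(-2\right) \left(-22\right)\right) = 66 \cdot 44 = 2904$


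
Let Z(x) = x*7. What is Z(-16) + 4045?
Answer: 3933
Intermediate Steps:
Z(x) = 7*x
Z(-16) + 4045 = 7*(-16) + 4045 = -112 + 4045 = 3933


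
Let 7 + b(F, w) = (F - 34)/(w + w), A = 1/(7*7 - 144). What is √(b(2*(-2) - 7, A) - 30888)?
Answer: I*√115030/2 ≈ 169.58*I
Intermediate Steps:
A = -1/95 (A = 1/(49 - 144) = 1/(-95) = -1/95 ≈ -0.010526)
b(F, w) = -7 + (-34 + F)/(2*w) (b(F, w) = -7 + (F - 34)/(w + w) = -7 + (-34 + F)/((2*w)) = -7 + (-34 + F)*(1/(2*w)) = -7 + (-34 + F)/(2*w))
√(b(2*(-2) - 7, A) - 30888) = √((-34 + (2*(-2) - 7) - 14*(-1/95))/(2*(-1/95)) - 30888) = √((½)*(-95)*(-34 + (-4 - 7) + 14/95) - 30888) = √((½)*(-95)*(-34 - 11 + 14/95) - 30888) = √((½)*(-95)*(-4261/95) - 30888) = √(4261/2 - 30888) = √(-57515/2) = I*√115030/2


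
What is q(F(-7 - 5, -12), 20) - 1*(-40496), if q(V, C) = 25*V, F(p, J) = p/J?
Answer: 40521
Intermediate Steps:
q(F(-7 - 5, -12), 20) - 1*(-40496) = 25*((-7 - 5)/(-12)) - 1*(-40496) = 25*(-12*(-1/12)) + 40496 = 25*1 + 40496 = 25 + 40496 = 40521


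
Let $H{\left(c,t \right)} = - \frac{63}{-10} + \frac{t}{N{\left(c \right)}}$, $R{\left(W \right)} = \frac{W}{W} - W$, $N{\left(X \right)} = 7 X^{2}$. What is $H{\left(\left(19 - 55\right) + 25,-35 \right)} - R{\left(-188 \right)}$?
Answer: $- \frac{221117}{1210} \approx -182.74$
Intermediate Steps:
$R{\left(W \right)} = 1 - W$
$H{\left(c,t \right)} = \frac{63}{10} + \frac{t}{7 c^{2}}$ ($H{\left(c,t \right)} = - \frac{63}{-10} + \frac{t}{7 c^{2}} = \left(-63\right) \left(- \frac{1}{10}\right) + t \frac{1}{7 c^{2}} = \frac{63}{10} + \frac{t}{7 c^{2}}$)
$H{\left(\left(19 - 55\right) + 25,-35 \right)} - R{\left(-188 \right)} = \left(\frac{63}{10} + \frac{1}{7} \left(-35\right) \frac{1}{\left(\left(19 - 55\right) + 25\right)^{2}}\right) - \left(1 - -188\right) = \left(\frac{63}{10} + \frac{1}{7} \left(-35\right) \frac{1}{\left(-36 + 25\right)^{2}}\right) - \left(1 + 188\right) = \left(\frac{63}{10} + \frac{1}{7} \left(-35\right) \frac{1}{121}\right) - 189 = \left(\frac{63}{10} - \frac{5}{121}\right) - 189 = \frac{7573}{1210} - 189 = - \frac{221117}{1210}$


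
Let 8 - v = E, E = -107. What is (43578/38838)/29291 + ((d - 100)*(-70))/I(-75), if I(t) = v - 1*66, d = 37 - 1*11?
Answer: 140304526661/1327204501 ≈ 105.71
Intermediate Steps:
d = 26 (d = 37 - 11 = 26)
v = 115 (v = 8 - 1*(-107) = 8 + 107 = 115)
I(t) = 49 (I(t) = 115 - 1*66 = 115 - 66 = 49)
(43578/38838)/29291 + ((d - 100)*(-70))/I(-75) = (43578/38838)/29291 + ((26 - 100)*(-70))/49 = (43578*(1/38838))*(1/29291) - 74*(-70)*(1/49) = (7263/6473)*(1/29291) + 5180*(1/49) = 7263/189600643 + 740/7 = 140304526661/1327204501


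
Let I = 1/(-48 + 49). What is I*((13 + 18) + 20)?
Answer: 51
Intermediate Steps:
I = 1 (I = 1/1 = 1)
I*((13 + 18) + 20) = 1*((13 + 18) + 20) = 1*(31 + 20) = 1*51 = 51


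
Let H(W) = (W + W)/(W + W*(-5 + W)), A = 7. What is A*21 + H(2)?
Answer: 146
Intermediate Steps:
H(W) = 2*W/(W + W*(-5 + W)) (H(W) = (2*W)/(W + W*(-5 + W)) = 2*W/(W + W*(-5 + W)))
A*21 + H(2) = 7*21 + 2/(-4 + 2) = 147 + 2/(-2) = 147 + 2*(-½) = 147 - 1 = 146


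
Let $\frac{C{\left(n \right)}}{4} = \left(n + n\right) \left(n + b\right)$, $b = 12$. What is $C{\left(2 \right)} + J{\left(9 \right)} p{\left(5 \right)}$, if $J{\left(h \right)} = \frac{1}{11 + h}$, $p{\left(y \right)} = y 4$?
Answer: $225$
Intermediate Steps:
$p{\left(y \right)} = 4 y$
$C{\left(n \right)} = 8 n \left(12 + n\right)$ ($C{\left(n \right)} = 4 \left(n + n\right) \left(n + 12\right) = 4 \cdot 2 n \left(12 + n\right) = 8 n \left(12 + n\right)$)
$C{\left(2 \right)} + J{\left(9 \right)} p{\left(5 \right)} = 8 \cdot 2 \left(12 + 2\right) + \frac{4 \cdot 5}{11 + 9} = 8 \cdot 2 \cdot 14 + \frac{1}{20} \cdot 20 = 224 + \frac{1}{20} \cdot 20 = 224 + 1 = 225$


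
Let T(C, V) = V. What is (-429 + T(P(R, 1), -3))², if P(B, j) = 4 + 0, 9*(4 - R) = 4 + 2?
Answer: 186624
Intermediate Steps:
R = 10/3 (R = 4 - (4 + 2)/9 = 4 - ⅑*6 = 4 - ⅔ = 10/3 ≈ 3.3333)
P(B, j) = 4
(-429 + T(P(R, 1), -3))² = (-429 - 3)² = (-432)² = 186624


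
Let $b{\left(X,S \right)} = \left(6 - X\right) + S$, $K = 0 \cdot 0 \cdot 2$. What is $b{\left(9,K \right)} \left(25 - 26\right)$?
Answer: $3$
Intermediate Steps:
$K = 0$ ($K = 0 \cdot 2 = 0$)
$b{\left(X,S \right)} = 6 + S - X$
$b{\left(9,K \right)} \left(25 - 26\right) = \left(6 + 0 - 9\right) \left(25 - 26\right) = \left(-3\right) \left(-1\right) = 3$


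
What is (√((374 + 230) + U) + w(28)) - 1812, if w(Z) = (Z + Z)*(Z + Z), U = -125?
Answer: 1324 + √479 ≈ 1345.9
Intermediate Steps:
w(Z) = 4*Z² (w(Z) = (2*Z)*(2*Z) = 4*Z²)
(√((374 + 230) + U) + w(28)) - 1812 = (√((374 + 230) - 125) + 4*28²) - 1812 = (√(604 - 125) + 4*784) - 1812 = (√479 + 3136) - 1812 = (3136 + √479) - 1812 = 1324 + √479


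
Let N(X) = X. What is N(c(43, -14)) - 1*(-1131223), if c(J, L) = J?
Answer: 1131266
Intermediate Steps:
N(c(43, -14)) - 1*(-1131223) = 43 - 1*(-1131223) = 43 + 1131223 = 1131266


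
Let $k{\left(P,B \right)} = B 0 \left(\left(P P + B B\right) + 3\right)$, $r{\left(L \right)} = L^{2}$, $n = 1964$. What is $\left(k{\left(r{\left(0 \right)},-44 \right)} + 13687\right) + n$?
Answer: $15651$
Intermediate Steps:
$k{\left(P,B \right)} = 0$ ($k{\left(P,B \right)} = 0 \left(\left(P^{2} + B^{2}\right) + 3\right) = 0 \left(\left(B^{2} + P^{2}\right) + 3\right) = 0 \left(3 + B^{2} + P^{2}\right) = 0$)
$\left(k{\left(r{\left(0 \right)},-44 \right)} + 13687\right) + n = \left(0 + 13687\right) + 1964 = 13687 + 1964 = 15651$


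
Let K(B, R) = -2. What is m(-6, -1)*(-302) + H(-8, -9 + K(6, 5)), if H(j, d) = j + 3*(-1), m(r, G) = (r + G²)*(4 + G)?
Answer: 4519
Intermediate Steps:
m(r, G) = (4 + G)*(r + G²)
H(j, d) = -3 + j (H(j, d) = j - 3 = -3 + j)
m(-6, -1)*(-302) + H(-8, -9 + K(6, 5)) = ((-1)³ + 4*(-6) + 4*(-1)² - 1*(-6))*(-302) + (-3 - 8) = (-1 - 24 + 4*1 + 6)*(-302) - 11 = (-1 - 24 + 4 + 6)*(-302) - 11 = -15*(-302) - 11 = 4530 - 11 = 4519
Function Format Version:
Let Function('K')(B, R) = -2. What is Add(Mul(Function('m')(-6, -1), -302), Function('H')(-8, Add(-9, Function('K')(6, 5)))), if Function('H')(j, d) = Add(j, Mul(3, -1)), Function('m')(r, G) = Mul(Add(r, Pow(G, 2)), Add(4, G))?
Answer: 4519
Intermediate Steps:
Function('m')(r, G) = Mul(Add(4, G), Add(r, Pow(G, 2)))
Function('H')(j, d) = Add(-3, j) (Function('H')(j, d) = Add(j, -3) = Add(-3, j))
Add(Mul(Function('m')(-6, -1), -302), Function('H')(-8, Add(-9, Function('K')(6, 5)))) = Add(Mul(Add(Pow(-1, 3), Mul(4, -6), Mul(4, Pow(-1, 2)), Mul(-1, -6)), -302), Add(-3, -8)) = Add(Mul(Add(-1, -24, Mul(4, 1), 6), -302), -11) = Add(Mul(Add(-1, -24, 4, 6), -302), -11) = Add(Mul(-15, -302), -11) = Add(4530, -11) = 4519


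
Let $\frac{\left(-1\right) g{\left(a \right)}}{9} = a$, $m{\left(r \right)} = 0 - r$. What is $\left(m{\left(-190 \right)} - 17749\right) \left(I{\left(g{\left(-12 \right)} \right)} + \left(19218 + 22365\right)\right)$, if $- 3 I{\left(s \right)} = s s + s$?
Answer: $-661254381$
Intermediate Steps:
$m{\left(r \right)} = - r$
$g{\left(a \right)} = - 9 a$
$I{\left(s \right)} = - \frac{s}{3} - \frac{s^{2}}{3}$ ($I{\left(s \right)} = - \frac{s s + s}{3} = - \frac{s^{2} + s}{3} = - \frac{s + s^{2}}{3} = - \frac{s}{3} - \frac{s^{2}}{3}$)
$\left(m{\left(-190 \right)} - 17749\right) \left(I{\left(g{\left(-12 \right)} \right)} + \left(19218 + 22365\right)\right) = \left(\left(-1\right) \left(-190\right) - 17749\right) \left(- \frac{\left(-9\right) \left(-12\right) \left(1 - -108\right)}{3} + \left(19218 + 22365\right)\right) = \left(190 - 17749\right) \left(\left(- \frac{1}{3}\right) 108 \left(1 + 108\right) + 41583\right) = - 17559 \left(\left(- \frac{1}{3}\right) 108 \cdot 109 + 41583\right) = - 17559 \left(-3924 + 41583\right) = \left(-17559\right) 37659 = -661254381$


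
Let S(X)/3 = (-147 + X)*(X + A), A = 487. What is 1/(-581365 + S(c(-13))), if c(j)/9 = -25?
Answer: -1/873757 ≈ -1.1445e-6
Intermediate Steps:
c(j) = -225 (c(j) = 9*(-25) = -225)
S(X) = 3*(-147 + X)*(487 + X) (S(X) = 3*((-147 + X)*(X + 487)) = 3*((-147 + X)*(487 + X)) = 3*(-147 + X)*(487 + X))
1/(-581365 + S(c(-13))) = 1/(-581365 + (-214767 + 3*(-225)² + 1020*(-225))) = 1/(-581365 + (-214767 + 3*50625 - 229500)) = 1/(-581365 + (-214767 + 151875 - 229500)) = 1/(-581365 - 292392) = 1/(-873757) = -1/873757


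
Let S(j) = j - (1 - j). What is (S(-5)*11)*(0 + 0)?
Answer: 0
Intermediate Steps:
S(j) = -1 + 2*j (S(j) = j + (-1 + j) = -1 + 2*j)
(S(-5)*11)*(0 + 0) = ((-1 + 2*(-5))*11)*(0 + 0) = ((-1 - 10)*11)*0 = -11*11*0 = -121*0 = 0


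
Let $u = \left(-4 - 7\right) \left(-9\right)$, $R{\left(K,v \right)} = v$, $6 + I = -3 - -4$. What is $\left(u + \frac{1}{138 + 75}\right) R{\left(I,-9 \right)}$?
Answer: $- \frac{63264}{71} \approx -891.04$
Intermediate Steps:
$I = -5$ ($I = -6 - -1 = -6 + \left(-3 + 4\right) = -6 + 1 = -5$)
$u = 99$ ($u = \left(-4 - 7\right) \left(-9\right) = \left(-11\right) \left(-9\right) = 99$)
$\left(u + \frac{1}{138 + 75}\right) R{\left(I,-9 \right)} = \left(99 + \frac{1}{138 + 75}\right) \left(-9\right) = \left(99 + \frac{1}{213}\right) \left(-9\right) = \frac{21088}{213} \left(-9\right) = - \frac{63264}{71}$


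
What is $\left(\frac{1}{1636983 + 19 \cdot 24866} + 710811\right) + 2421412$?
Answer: $\frac{6607227088452}{2109437} \approx 3.1322 \cdot 10^{6}$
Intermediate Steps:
$\left(\frac{1}{1636983 + 19 \cdot 24866} + 710811\right) + 2421412 = \left(\frac{1}{1636983 + 472454} + 710811\right) + 2421412 = \left(\frac{1}{2109437} + 710811\right) + 2421412 = \frac{1499411023408}{2109437} + 2421412 = \frac{6607227088452}{2109437}$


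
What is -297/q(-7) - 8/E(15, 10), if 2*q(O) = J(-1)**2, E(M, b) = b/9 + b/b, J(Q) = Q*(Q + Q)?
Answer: -5787/38 ≈ -152.29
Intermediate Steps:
J(Q) = 2*Q**2 (J(Q) = Q*(2*Q) = 2*Q**2)
E(M, b) = 1 + b/9 (E(M, b) = b*(1/9) + 1 = b/9 + 1 = 1 + b/9)
q(O) = 2 (q(O) = (2*(-1)**2)**2/2 = (2*1)**2/2 = (1/2)*2**2 = (1/2)*4 = 2)
-297/q(-7) - 8/E(15, 10) = -297/2 - 8/(1 + (1/9)*10) = -297*1/2 - 8/(1 + 10/9) = -297/2 - 8/19/9 = -297/2 - 8*9/19 = -297/2 - 72/19 = -5787/38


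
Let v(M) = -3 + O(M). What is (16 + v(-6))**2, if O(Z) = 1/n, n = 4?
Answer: 2809/16 ≈ 175.56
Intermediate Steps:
O(Z) = 1/4
v(M) = -11/4 (v(M) = -3 + 1/4 = -11/4)
(16 + v(-6))**2 = (16 - 11/4)**2 = (53/4)**2 = 2809/16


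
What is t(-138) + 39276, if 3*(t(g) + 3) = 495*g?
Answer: 16503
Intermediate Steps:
t(g) = -3 + 165*g (t(g) = -3 + (495*g)/3 = -3 + 165*g)
t(-138) + 39276 = (-3 + 165*(-138)) + 39276 = (-3 - 22770) + 39276 = -22773 + 39276 = 16503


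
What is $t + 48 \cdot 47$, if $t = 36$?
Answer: $2292$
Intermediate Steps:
$t + 48 \cdot 47 = 36 + 48 \cdot 47 = 36 + 2256 = 2292$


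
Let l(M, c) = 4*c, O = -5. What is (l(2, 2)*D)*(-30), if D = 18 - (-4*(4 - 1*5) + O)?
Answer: -4560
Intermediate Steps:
D = 19 (D = 18 - (-4*(4 - 1*5) - 5) = 18 - (-4*(4 - 5) - 5) = 18 - (-4*(-1) - 5) = 18 - (4 - 5) = 18 - 1*(-1) = 18 + 1 = 19)
(l(2, 2)*D)*(-30) = ((4*2)*19)*(-30) = (8*19)*(-30) = 152*(-30) = -4560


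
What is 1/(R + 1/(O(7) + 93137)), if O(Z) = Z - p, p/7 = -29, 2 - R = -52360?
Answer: 93347/4887835615 ≈ 1.9098e-5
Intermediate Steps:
R = 52362 (R = 2 - 1*(-52360) = 2 + 52360 = 52362)
p = -203 (p = 7*(-29) = -203)
O(Z) = 203 + Z (O(Z) = Z - 1*(-203) = Z + 203 = 203 + Z)
1/(R + 1/(O(7) + 93137)) = 1/(52362 + 1/((203 + 7) + 93137)) = 1/(52362 + 1/(210 + 93137)) = 1/(52362 + 1/93347) = 1/(4887835615/93347) = 93347/4887835615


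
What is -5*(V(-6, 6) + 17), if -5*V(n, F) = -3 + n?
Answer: -94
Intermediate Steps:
V(n, F) = 3/5 - n/5 (V(n, F) = -(-3 + n)/5 = 3/5 - n/5)
-5*(V(-6, 6) + 17) = -5*((3/5 - 1/5*(-6)) + 17) = -5*((3/5 + 6/5) + 17) = -5*(9/5 + 17) = -5*94/5 = -94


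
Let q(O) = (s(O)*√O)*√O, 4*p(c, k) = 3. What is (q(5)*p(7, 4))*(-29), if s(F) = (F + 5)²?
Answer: -10875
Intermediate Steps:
s(F) = (5 + F)²
p(c, k) = ¾ (p(c, k) = (¼)*3 = ¾)
q(O) = O*(5 + O)² (q(O) = ((5 + O)²*√O)*√O = (√O*(5 + O)²)*√O = O*(5 + O)²)
(q(5)*p(7, 4))*(-29) = ((5*(5 + 5)²)*(¾))*(-29) = ((5*10²)*(¾))*(-29) = ((5*100)*(¾))*(-29) = (500*(¾))*(-29) = 375*(-29) = -10875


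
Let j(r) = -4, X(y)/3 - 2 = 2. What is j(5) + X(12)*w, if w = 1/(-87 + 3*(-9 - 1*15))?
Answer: -216/53 ≈ -4.0755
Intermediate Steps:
X(y) = 12 (X(y) = 6 + 3*2 = 6 + 6 = 12)
w = -1/159 (w = 1/(-87 + 3*(-9 - 15)) = 1/(-87 + 3*(-24)) = 1/(-87 - 72) = 1/(-159) = -1/159 ≈ -0.0062893)
j(5) + X(12)*w = -4 + 12*(-1/159) = -4 - 4/53 = -216/53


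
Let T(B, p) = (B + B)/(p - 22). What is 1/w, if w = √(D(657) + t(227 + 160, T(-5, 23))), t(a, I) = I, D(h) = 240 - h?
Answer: -I*√427/427 ≈ -0.048393*I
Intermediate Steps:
T(B, p) = 2*B/(-22 + p) (T(B, p) = (2*B)/(-22 + p) = 2*B/(-22 + p))
w = I*√427 (w = √((240 - 1*657) + 2*(-5)/(-22 + 23)) = √((240 - 657) + 2*(-5)/1) = √(-417 + 2*(-5)*1) = √(-417 - 10) = √(-427) = I*√427 ≈ 20.664*I)
1/w = 1/(I*√427) = -I*√427/427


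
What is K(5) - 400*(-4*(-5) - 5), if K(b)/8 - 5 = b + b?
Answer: -5880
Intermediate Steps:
K(b) = 40 + 16*b (K(b) = 40 + 8*(b + b) = 40 + 8*(2*b) = 40 + 16*b)
K(5) - 400*(-4*(-5) - 5) = (40 + 16*5) - 400*(-4*(-5) - 5) = (40 + 80) - 400*(20 - 5) = 120 - 400*15 = 120 - 6000 = -5880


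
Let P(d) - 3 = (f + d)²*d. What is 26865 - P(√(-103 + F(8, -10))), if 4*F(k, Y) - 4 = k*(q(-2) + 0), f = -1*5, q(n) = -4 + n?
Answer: 25722 + 89*I*√114 ≈ 25722.0 + 950.26*I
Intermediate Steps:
f = -5
F(k, Y) = 1 - 3*k/2 (F(k, Y) = 1 + (k*((-4 - 2) + 0))/4 = 1 + (k*(-6 + 0))/4 = 1 + (k*(-6))/4 = 1 + (-6*k)/4 = 1 - 3*k/2)
P(d) = 3 + d*(-5 + d)² (P(d) = 3 + (-5 + d)²*d = 3 + d*(-5 + d)²)
26865 - P(√(-103 + F(8, -10))) = 26865 - (3 + √(-103 + (1 - 3/2*8))*(-5 + √(-103 + (1 - 3/2*8)))²) = 26865 - (3 + √(-103 + (1 - 12))*(-5 + √(-103 + (1 - 12)))²) = 26865 - (3 + √(-103 - 11)*(-5 + √(-103 - 11))²) = 26865 - (3 + √(-114)*(-5 + √(-114))²) = 26865 - (3 + (I*√114)*(-5 + I*√114)²) = 26865 - (3 + I*√114*(-5 + I*√114)²) = 26865 + (-3 - I*√114*(-5 + I*√114)²) = 26862 - I*√114*(-5 + I*√114)²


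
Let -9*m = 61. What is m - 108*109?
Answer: -106009/9 ≈ -11779.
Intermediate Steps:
m = -61/9 (m = -⅑*61 = -61/9 ≈ -6.7778)
m - 108*109 = -61/9 - 108*109 = -61/9 - 11772 = -106009/9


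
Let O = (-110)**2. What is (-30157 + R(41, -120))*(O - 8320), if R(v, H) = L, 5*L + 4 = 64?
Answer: -113948100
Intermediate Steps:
O = 12100
L = 12 (L = -4/5 + (1/5)*64 = -4/5 + 64/5 = 12)
R(v, H) = 12
(-30157 + R(41, -120))*(O - 8320) = (-30157 + 12)*(12100 - 8320) = -30145*3780 = -113948100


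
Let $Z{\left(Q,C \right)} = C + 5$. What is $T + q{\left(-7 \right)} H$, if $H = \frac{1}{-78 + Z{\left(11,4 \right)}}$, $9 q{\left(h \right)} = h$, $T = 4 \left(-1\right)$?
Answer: $- \frac{2477}{621} \approx -3.9887$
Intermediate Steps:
$Z{\left(Q,C \right)} = 5 + C$
$T = -4$
$q{\left(h \right)} = \frac{h}{9}$
$H = - \frac{1}{69}$ ($H = \frac{1}{-78 + \left(5 + 4\right)} = \frac{1}{-78 + 9} = \frac{1}{-69} = - \frac{1}{69} \approx -0.014493$)
$T + q{\left(-7 \right)} H = -4 + \frac{1}{9} \left(-7\right) \left(- \frac{1}{69}\right) = -4 - - \frac{7}{621} = -4 + \frac{7}{621} = - \frac{2477}{621}$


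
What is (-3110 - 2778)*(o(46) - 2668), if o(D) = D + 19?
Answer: 15326464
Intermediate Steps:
o(D) = 19 + D
(-3110 - 2778)*(o(46) - 2668) = (-3110 - 2778)*((19 + 46) - 2668) = -5888*(65 - 2668) = -5888*(-2603) = 15326464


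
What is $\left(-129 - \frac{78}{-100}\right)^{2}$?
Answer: $\frac{41100921}{2500} \approx 16440.0$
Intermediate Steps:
$\left(-129 - \frac{78}{-100}\right)^{2} = \left(-129 - - \frac{39}{50}\right)^{2} = \left(-129 + \frac{39}{50}\right)^{2} = \left(- \frac{6411}{50}\right)^{2} = \frac{41100921}{2500}$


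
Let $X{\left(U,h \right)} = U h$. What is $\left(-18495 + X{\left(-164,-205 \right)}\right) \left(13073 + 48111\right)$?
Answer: $925408000$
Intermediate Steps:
$\left(-18495 + X{\left(-164,-205 \right)}\right) \left(13073 + 48111\right) = \left(-18495 - -33620\right) \left(13073 + 48111\right) = \left(-18495 + 33620\right) 61184 = 15125 \cdot 61184 = 925408000$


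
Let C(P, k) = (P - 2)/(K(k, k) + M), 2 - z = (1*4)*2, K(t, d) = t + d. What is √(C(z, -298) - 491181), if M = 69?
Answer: I*√136415203733/527 ≈ 700.84*I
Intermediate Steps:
K(t, d) = d + t
z = -6 (z = 2 - 1*4*2 = 2 - 4*2 = 2 - 1*8 = 2 - 8 = -6)
C(P, k) = (-2 + P)/(69 + 2*k) (C(P, k) = (P - 2)/((k + k) + 69) = (-2 + P)/(2*k + 69) = (-2 + P)/(69 + 2*k))
√(C(z, -298) - 491181) = √((-2 - 6)/(69 + 2*(-298)) - 491181) = √(-8/(69 - 596) - 491181) = √(-8/(-527) - 491181) = √(-1/527*(-8) - 491181) = √(8/527 - 491181) = √(-258852379/527) = I*√136415203733/527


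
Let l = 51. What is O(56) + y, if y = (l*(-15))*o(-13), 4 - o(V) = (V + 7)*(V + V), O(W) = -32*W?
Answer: 114488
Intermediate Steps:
o(V) = 4 - 2*V*(7 + V) (o(V) = 4 - (V + 7)*(V + V) = 4 - (7 + V)*2*V = 4 - 2*V*(7 + V))
y = 116280 (y = (51*(-15))*(4 - 14*(-13) - 2*(-13)²) = -765*(4 + 182 - 2*169) = -765*(4 + 182 - 338) = -765*(-152) = 116280)
O(56) + y = -32*56 + 116280 = -1792 + 116280 = 114488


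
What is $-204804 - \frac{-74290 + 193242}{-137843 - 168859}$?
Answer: $- \frac{31406838728}{153351} \approx -2.048 \cdot 10^{5}$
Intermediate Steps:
$-204804 - \frac{-74290 + 193242}{-137843 - 168859} = -204804 - \frac{118952}{-306702} = -204804 - 118952 \left(- \frac{1}{306702}\right) = -204804 - - \frac{59476}{153351} = -204804 + \frac{59476}{153351} = - \frac{31406838728}{153351}$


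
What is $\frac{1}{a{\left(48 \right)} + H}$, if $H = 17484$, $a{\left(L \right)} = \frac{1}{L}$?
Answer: $\frac{48}{839233} \approx 5.7195 \cdot 10^{-5}$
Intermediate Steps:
$\frac{1}{a{\left(48 \right)} + H} = \frac{1}{\frac{1}{48} + 17484} = \frac{1}{\frac{839233}{48}} = \frac{48}{839233}$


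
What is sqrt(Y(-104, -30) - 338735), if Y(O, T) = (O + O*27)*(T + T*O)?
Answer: I*sqrt(9336815) ≈ 3055.6*I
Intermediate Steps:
Y(O, T) = 28*O*(T + O*T) (Y(O, T) = (O + 27*O)*(T + O*T) = (28*O)*(T + O*T) = 28*O*(T + O*T))
sqrt(Y(-104, -30) - 338735) = sqrt(28*(-104)*(-30)*(1 - 104) - 338735) = sqrt(28*(-104)*(-30)*(-103) - 338735) = sqrt(-8998080 - 338735) = sqrt(-9336815) = I*sqrt(9336815)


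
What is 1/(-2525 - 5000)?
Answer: -1/7525 ≈ -0.00013289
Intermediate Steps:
1/(-2525 - 5000) = 1/(-7525) = -1/7525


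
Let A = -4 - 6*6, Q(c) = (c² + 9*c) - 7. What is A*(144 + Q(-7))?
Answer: -4920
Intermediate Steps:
Q(c) = -7 + c² + 9*c
A = -40 (A = -4 - 36 = -40)
A*(144 + Q(-7)) = -40*(144 + (-7 + (-7)² + 9*(-7))) = -40*(144 + (-7 + 49 - 63)) = -40*(144 - 21) = -40*123 = -4920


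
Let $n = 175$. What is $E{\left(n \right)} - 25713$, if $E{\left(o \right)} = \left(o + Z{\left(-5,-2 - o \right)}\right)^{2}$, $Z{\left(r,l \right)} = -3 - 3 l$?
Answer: $468496$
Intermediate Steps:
$E{\left(o \right)} = \left(3 + 4 o\right)^{2}$ ($E{\left(o \right)} = \left(o - \left(3 + 3 \left(-2 - o\right)\right)\right)^{2} = \left(o + \left(-3 + \left(6 + 3 o\right)\right)\right)^{2} = \left(o + \left(3 + 3 o\right)\right)^{2} = \left(3 + 4 o\right)^{2}$)
$E{\left(n \right)} - 25713 = \left(3 + 4 \cdot 175\right)^{2} - 25713 = \left(3 + 700\right)^{2} - 25713 = 703^{2} - 25713 = 494209 - 25713 = 468496$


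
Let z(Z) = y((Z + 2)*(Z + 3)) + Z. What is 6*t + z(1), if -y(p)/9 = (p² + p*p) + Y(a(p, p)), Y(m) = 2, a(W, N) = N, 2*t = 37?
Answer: -2498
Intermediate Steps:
t = 37/2 (t = (½)*37 = 37/2 ≈ 18.500)
y(p) = -18 - 18*p² (y(p) = -9*((p² + p*p) + 2) = -9*((p² + p²) + 2) = -9*(2*p² + 2) = -9*(2 + 2*p²) = -18 - 18*p²)
z(Z) = -18 + Z - 18*(2 + Z)²*(3 + Z)² (z(Z) = (-18 - 18*(Z + 2)²*(Z + 3)²) + Z = (-18 - 18*(2 + Z)²*(3 + Z)²) + Z = -18 + Z - 18*(2 + Z)²*(3 + Z)²)
6*t + z(1) = 6*(37/2) + (-18 + 1 - 18*(6 + 1² + 5*1)²) = 111 + (-18 + 1 - 18*(6 + 1 + 5)²) = 111 + (-18 + 1 - 18*12²) = 111 + (-18 + 1 - 18*144) = 111 + (-18 + 1 - 2592) = 111 - 2609 = -2498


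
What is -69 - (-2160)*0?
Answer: -69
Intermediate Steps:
-69 - (-2160)*0 = -69 - 120*0 = -69 + 0 = -69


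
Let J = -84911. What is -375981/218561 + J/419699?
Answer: -25193868970/13104261877 ≈ -1.9226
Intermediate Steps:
-375981/218561 + J/419699 = -375981/218561 - 84911/419699 = -25193868970/13104261877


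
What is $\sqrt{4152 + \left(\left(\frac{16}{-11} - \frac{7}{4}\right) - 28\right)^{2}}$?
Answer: $\frac{\sqrt{9923401}}{44} \approx 71.594$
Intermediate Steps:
$\sqrt{4152 + \left(\left(\frac{16}{-11} - \frac{7}{4}\right) - 28\right)^{2}} = \sqrt{4152 + \left(\left(16 \left(- \frac{1}{11}\right) - \frac{7}{4}\right) - 28\right)^{2}} = \sqrt{4152 + \left(\left(- \frac{16}{11} - \frac{7}{4}\right) - 28\right)^{2}} = \sqrt{4152 + \left(- \frac{141}{44} - 28\right)^{2}} = \sqrt{4152 + \left(- \frac{1373}{44}\right)^{2}} = \sqrt{4152 + \frac{1885129}{1936}} = \sqrt{\frac{9923401}{1936}} = \frac{\sqrt{9923401}}{44}$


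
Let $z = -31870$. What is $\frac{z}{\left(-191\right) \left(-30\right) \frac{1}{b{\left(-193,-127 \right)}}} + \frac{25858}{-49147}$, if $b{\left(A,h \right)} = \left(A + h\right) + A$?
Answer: $\frac{3825577963}{1341011} \approx 2852.8$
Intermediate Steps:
$b{\left(A,h \right)} = h + 2 A$
$\frac{z}{\left(-191\right) \left(-30\right) \frac{1}{b{\left(-193,-127 \right)}}} + \frac{25858}{-49147} = - \frac{31870}{\left(-191\right) \left(-30\right) \frac{1}{-127 + 2 \left(-193\right)}} + \frac{25858}{-49147} = - \frac{31870}{5730 \frac{1}{-127 - 386}} + 25858 \left(- \frac{1}{49147}\right) = - \frac{31870}{5730 \frac{1}{-513}} - \frac{3694}{7021} = - \frac{31870}{5730 \left(- \frac{1}{513}\right)} - \frac{3694}{7021} = - \frac{31870}{- \frac{1910}{171}} - \frac{3694}{7021} = \left(-31870\right) \left(- \frac{171}{1910}\right) - \frac{3694}{7021} = \frac{544977}{191} - \frac{3694}{7021} = \frac{3825577963}{1341011}$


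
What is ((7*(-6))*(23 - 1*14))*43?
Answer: -16254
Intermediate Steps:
((7*(-6))*(23 - 1*14))*43 = -42*(23 - 14)*43 = -42*9*43 = -378*43 = -16254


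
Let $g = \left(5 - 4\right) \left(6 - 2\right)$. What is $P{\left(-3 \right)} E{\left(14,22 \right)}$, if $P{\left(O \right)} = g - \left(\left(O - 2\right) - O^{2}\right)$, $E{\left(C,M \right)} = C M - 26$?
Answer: $5076$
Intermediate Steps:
$E{\left(C,M \right)} = -26 + C M$
$g = 4$ ($g = 1 \cdot 4 = 4$)
$P{\left(O \right)} = 6 + O^{2} - O$ ($P{\left(O \right)} = 4 - \left(\left(O - 2\right) - O^{2}\right) = 4 - \left(\left(-2 + O\right) - O^{2}\right) = 4 - \left(-2 + O - O^{2}\right) = 4 + \left(2 + O^{2} - O\right) = 6 + O^{2} - O$)
$P{\left(-3 \right)} E{\left(14,22 \right)} = \left(6 + \left(-3\right)^{2} - -3\right) \left(-26 + 14 \cdot 22\right) = \left(6 + 9 + 3\right) \left(-26 + 308\right) = 18 \cdot 282 = 5076$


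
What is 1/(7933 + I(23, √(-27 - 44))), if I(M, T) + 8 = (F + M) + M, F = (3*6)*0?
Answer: 1/7971 ≈ 0.00012545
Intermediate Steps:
F = 0 (F = 18*0 = 0)
I(M, T) = -8 + 2*M (I(M, T) = -8 + ((0 + M) + M) = -8 + (M + M) = -8 + 2*M)
1/(7933 + I(23, √(-27 - 44))) = 1/(7933 + (-8 + 2*23)) = 1/(7933 + (-8 + 46)) = 1/(7933 + 38) = 1/7971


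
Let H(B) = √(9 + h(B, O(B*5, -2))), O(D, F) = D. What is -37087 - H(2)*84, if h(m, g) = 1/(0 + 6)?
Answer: -37087 - 14*√330 ≈ -37341.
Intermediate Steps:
h(m, g) = ⅙ (h(m, g) = 1/6 = ⅙)
H(B) = √330/6 (H(B) = √(9 + ⅙) = √(55/6) = √330/6)
-37087 - H(2)*84 = -37087 - √330/6*84 = -37087 - 14*√330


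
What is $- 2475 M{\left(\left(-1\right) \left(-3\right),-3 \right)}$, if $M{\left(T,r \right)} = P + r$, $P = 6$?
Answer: $-7425$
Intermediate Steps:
$M{\left(T,r \right)} = 6 + r$
$- 2475 M{\left(\left(-1\right) \left(-3\right),-3 \right)} = - 2475 \left(6 - 3\right) = \left(-2475\right) 3 = -7425$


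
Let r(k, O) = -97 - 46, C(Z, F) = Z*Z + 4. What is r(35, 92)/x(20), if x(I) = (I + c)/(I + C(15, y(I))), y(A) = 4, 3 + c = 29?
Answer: -35607/46 ≈ -774.07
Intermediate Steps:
c = 26 (c = -3 + 29 = 26)
C(Z, F) = 4 + Z² (C(Z, F) = Z² + 4 = 4 + Z²)
r(k, O) = -143
x(I) = (26 + I)/(229 + I) (x(I) = (I + 26)/(I + (4 + 15²)) = (26 + I)/(I + (4 + 225)) = (26 + I)/(I + 229) = (26 + I)/(229 + I))
r(35, 92)/x(20) = -143*(229 + 20)/(26 + 20) = -143/(46/249) = -143/((1/249)*46) = -143/46/249 = -143*249/46 = -35607/46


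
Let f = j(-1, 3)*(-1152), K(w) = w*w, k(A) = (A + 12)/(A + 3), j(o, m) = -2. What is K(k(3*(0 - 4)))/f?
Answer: 0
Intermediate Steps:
k(A) = (12 + A)/(3 + A)
K(w) = w**2
f = 2304 (f = -2*(-1152) = 2304)
K(k(3*(0 - 4)))/f = ((12 + 3*(0 - 4))/(3 + 3*(0 - 4)))**2/2304 = ((12 + 3*(-4))/(3 + 3*(-4)))**2*(1/2304) = ((12 - 12)/(3 - 12))**2*(1/2304) = (0/(-9))**2*(1/2304) = (-1/9*0)**2*(1/2304) = 0**2*(1/2304) = 0*(1/2304) = 0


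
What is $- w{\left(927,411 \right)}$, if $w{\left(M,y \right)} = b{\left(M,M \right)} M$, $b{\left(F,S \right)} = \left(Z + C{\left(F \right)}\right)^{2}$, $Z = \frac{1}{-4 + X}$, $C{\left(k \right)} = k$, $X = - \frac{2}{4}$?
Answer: $- \frac{7165944943}{9} \approx -7.9622 \cdot 10^{8}$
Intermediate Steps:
$X = - \frac{1}{2}$ ($X = \left(-2\right) \frac{1}{4} = - \frac{1}{2} \approx -0.5$)
$Z = - \frac{2}{9}$ ($Z = \frac{1}{-4 - \frac{1}{2}} = \frac{1}{- \frac{9}{2}} = - \frac{2}{9} \approx -0.22222$)
$b{\left(F,S \right)} = \left(- \frac{2}{9} + F\right)^{2}$
$w{\left(M,y \right)} = \frac{M \left(-2 + 9 M\right)^{2}}{81}$ ($w{\left(M,y \right)} = \frac{\left(-2 + 9 M\right)^{2}}{81} M = \frac{M \left(-2 + 9 M\right)^{2}}{81}$)
$- w{\left(927,411 \right)} = - \frac{927 \left(-2 + 9 \cdot 927\right)^{2}}{81} = - \frac{927 \left(-2 + 8343\right)^{2}}{81} = - \frac{927 \cdot 8341^{2}}{81} = - \frac{927 \cdot 69572281}{81} = \left(-1\right) \frac{7165944943}{9} = - \frac{7165944943}{9}$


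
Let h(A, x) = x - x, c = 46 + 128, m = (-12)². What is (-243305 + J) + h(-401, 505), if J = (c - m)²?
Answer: -242405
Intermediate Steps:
m = 144
c = 174
J = 900 (J = (174 - 1*144)² = (174 - 144)² = 30² = 900)
h(A, x) = 0
(-243305 + J) + h(-401, 505) = (-243305 + 900) + 0 = -242405 + 0 = -242405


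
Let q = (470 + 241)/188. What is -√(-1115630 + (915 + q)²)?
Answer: -I*√9594828359/188 ≈ -521.03*I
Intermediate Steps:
q = 711/188 (q = 711*(1/188) = 711/188 ≈ 3.7819)
-√(-1115630 + (915 + q)²) = -√(-1115630 + (915 + 711/188)²) = -√(-1115630 + (172731/188)²) = -√(-1115630 + 29835998361/35344) = -√(-9594828359/35344) = -I*√9594828359/188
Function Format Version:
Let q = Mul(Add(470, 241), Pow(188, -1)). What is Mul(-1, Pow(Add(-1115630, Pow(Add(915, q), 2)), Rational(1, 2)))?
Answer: Mul(Rational(-1, 188), I, Pow(9594828359, Rational(1, 2))) ≈ Mul(-521.03, I)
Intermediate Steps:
q = Rational(711, 188) (q = Mul(711, Rational(1, 188)) = Rational(711, 188) ≈ 3.7819)
Mul(-1, Pow(Add(-1115630, Pow(Add(915, q), 2)), Rational(1, 2))) = Mul(-1, Pow(Add(-1115630, Pow(Add(915, Rational(711, 188)), 2)), Rational(1, 2))) = Mul(-1, Pow(Add(-1115630, Pow(Rational(172731, 188), 2)), Rational(1, 2))) = Mul(-1, Pow(Add(-1115630, Rational(29835998361, 35344)), Rational(1, 2))) = Mul(-1, Pow(Rational(-9594828359, 35344), Rational(1, 2))) = Mul(-1, Mul(Rational(1, 188), I, Pow(9594828359, Rational(1, 2)))) = Mul(Rational(-1, 188), I, Pow(9594828359, Rational(1, 2)))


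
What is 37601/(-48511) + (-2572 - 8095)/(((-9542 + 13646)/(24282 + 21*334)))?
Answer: -674783185219/8295381 ≈ -81345.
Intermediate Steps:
37601/(-48511) + (-2572 - 8095)/(((-9542 + 13646)/(24282 + 21*334))) = 37601*(-1/48511) - 10667/(4104/(24282 + 7014)) = -37601/48511 - 10667/(4104/31296) = -37601/48511 - 10667/(4104*(1/31296)) = -37601/48511 - 10667/171/1304 = -37601/48511 - 10667*1304/171 = -37601/48511 - 13909768/171 = -674783185219/8295381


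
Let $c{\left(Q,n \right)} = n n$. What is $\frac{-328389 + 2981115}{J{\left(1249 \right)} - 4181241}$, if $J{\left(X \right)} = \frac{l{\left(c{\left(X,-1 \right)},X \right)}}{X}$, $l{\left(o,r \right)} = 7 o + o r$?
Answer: $- \frac{3313254774}{5222368753} \approx -0.63444$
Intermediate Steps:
$c{\left(Q,n \right)} = n^{2}$
$J{\left(X \right)} = \frac{7 + X}{X}$ ($J{\left(X \right)} = \frac{\left(-1\right)^{2} \left(7 + X\right)}{X} = \frac{1 \left(7 + X\right)}{X} = \frac{7 + X}{X}$)
$\frac{-328389 + 2981115}{J{\left(1249 \right)} - 4181241} = \frac{-328389 + 2981115}{\frac{7 + 1249}{1249} - 4181241} = \frac{2652726}{\frac{1}{1249} \cdot 1256 - 4181241} = \frac{2652726}{\frac{1256}{1249} - 4181241} = \frac{2652726}{- \frac{5222368753}{1249}} = 2652726 \left(- \frac{1249}{5222368753}\right) = - \frac{3313254774}{5222368753}$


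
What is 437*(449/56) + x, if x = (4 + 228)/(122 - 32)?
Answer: 8836081/2520 ≈ 3506.4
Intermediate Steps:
x = 116/45 (x = 232/90 = 232*(1/90) = 116/45 ≈ 2.5778)
437*(449/56) + x = 437*(449/56) + 116/45 = 196213/56 + 116/45 = 8836081/2520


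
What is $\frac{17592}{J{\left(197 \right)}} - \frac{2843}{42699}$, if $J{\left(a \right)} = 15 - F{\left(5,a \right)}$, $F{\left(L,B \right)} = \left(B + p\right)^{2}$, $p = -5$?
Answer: $- \frac{285307505}{524471817} \approx -0.54399$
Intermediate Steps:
$F{\left(L,B \right)} = \left(-5 + B\right)^{2}$ ($F{\left(L,B \right)} = \left(B - 5\right)^{2} = \left(-5 + B\right)^{2}$)
$J{\left(a \right)} = 15 - \left(-5 + a\right)^{2}$
$\frac{17592}{J{\left(197 \right)}} - \frac{2843}{42699} = \frac{17592}{15 - \left(-5 + 197\right)^{2}} - \frac{2843}{42699} = \frac{17592}{15 - 192^{2}} - \frac{2843}{42699} = \frac{17592}{15 - 36864} - \frac{2843}{42699} = \frac{17592}{-36849} - \frac{2843}{42699} = 17592 \left(- \frac{1}{36849}\right) - \frac{2843}{42699} = - \frac{5864}{12283} - \frac{2843}{42699} = - \frac{285307505}{524471817}$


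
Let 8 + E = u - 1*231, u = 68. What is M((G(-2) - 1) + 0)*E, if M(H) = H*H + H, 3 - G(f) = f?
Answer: -3420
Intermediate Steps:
G(f) = 3 - f
E = -171 (E = -8 + (68 - 1*231) = -8 + (68 - 231) = -8 - 163 = -171)
M(H) = H + H**2 (M(H) = H**2 + H = H + H**2)
M((G(-2) - 1) + 0)*E = ((((3 - 1*(-2)) - 1) + 0)*(1 + (((3 - 1*(-2)) - 1) + 0)))*(-171) = ((((3 + 2) - 1) + 0)*(1 + (((3 + 2) - 1) + 0)))*(-171) = (((5 - 1) + 0)*(1 + ((5 - 1) + 0)))*(-171) = ((4 + 0)*(1 + (4 + 0)))*(-171) = (4*(1 + 4))*(-171) = (4*5)*(-171) = 20*(-171) = -3420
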